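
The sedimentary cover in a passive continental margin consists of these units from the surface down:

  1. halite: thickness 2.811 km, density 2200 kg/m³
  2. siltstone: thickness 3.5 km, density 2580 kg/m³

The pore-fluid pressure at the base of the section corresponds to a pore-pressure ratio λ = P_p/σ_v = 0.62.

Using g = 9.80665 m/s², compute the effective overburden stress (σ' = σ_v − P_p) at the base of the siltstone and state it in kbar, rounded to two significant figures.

0.57 kbar

Overburden (lithostatic) stress σ_v:
halite: 2200 kg/m³ × 9.80665 m/s² × 2811 m = 6.065×10^7 Pa = 60.65 MPa
siltstone: 2580 kg/m³ × 9.80665 m/s² × 3500 m = 8.855×10^7 Pa = 88.55 MPa
Total = 60.65 + 88.55 = 149.20 MPa
Pore pressure P_p = λ·σ_v = 0.62 × 149.2 MPa = 92.50 MPa
Effective stress σ' = σ_v − P_p = 149.2 − 92.50 = 56.696 MPa = 0.56696 kbar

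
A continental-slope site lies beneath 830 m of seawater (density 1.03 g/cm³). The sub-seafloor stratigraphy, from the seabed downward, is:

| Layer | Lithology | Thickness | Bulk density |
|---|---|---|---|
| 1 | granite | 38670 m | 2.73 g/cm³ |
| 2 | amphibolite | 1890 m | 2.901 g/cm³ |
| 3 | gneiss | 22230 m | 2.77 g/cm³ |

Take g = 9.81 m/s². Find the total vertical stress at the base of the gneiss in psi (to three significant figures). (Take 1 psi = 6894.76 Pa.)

seawater: 1030 kg/m³ × 9.81 m/s² × 830 m = 8.387×10^6 Pa = 1216 psi
granite: 2730 kg/m³ × 9.81 m/s² × 38670 m = 1.036×10^9 Pa = 1.502×10^5 psi
amphibolite: 2901 kg/m³ × 9.81 m/s² × 1890 m = 5.379×10^7 Pa = 7801 psi
gneiss: 2770 kg/m³ × 9.81 m/s² × 22230 m = 6.041×10^8 Pa = 87613 psi
Total = 1216 + 1.502×10^5 + 7801 + 87613 = 2.4684×10^5 psi

247000 psi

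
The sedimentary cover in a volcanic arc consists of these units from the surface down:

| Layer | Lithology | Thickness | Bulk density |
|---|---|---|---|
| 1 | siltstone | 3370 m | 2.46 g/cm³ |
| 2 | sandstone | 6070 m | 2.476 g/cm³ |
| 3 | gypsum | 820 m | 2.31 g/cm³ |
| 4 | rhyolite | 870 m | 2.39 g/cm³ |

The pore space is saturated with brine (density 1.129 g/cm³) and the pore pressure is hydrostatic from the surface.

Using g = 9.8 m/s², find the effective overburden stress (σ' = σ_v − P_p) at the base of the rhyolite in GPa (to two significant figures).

Overburden (lithostatic) stress σ_v:
siltstone: 2460 kg/m³ × 9.8 m/s² × 3370 m = 8.124×10^7 Pa = 81.24 MPa
sandstone: 2476 kg/m³ × 9.8 m/s² × 6070 m = 1.473×10^8 Pa = 147.3 MPa
gypsum: 2310 kg/m³ × 9.8 m/s² × 820 m = 1.856×10^7 Pa = 18.56 MPa
rhyolite: 2390 kg/m³ × 9.8 m/s² × 870 m = 2.038×10^7 Pa = 20.38 MPa
Total = 81.24 + 147.3 + 18.56 + 20.38 = 267.47 MPa
Pore pressure P_p = 1129 kg/m³ × 9.8 m/s² × 11130 m = 1.231×10^8 Pa = 123.1 MPa
Effective stress σ' = σ_v − P_p = 267.5 − 123.1 = 144.33 MPa = 0.14433 GPa

0.14 GPa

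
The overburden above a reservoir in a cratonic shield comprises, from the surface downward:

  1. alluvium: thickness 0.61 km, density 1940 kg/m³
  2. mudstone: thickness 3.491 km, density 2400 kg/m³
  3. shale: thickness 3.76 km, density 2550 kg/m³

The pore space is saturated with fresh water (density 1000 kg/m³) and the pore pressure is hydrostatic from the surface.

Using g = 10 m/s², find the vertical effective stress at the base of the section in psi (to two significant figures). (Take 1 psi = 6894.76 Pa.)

Overburden (lithostatic) stress σ_v:
alluvium: 1940 kg/m³ × 10 m/s² × 610 m = 1.183×10^7 Pa = 11.83 MPa
mudstone: 2400 kg/m³ × 10 m/s² × 3491 m = 8.378×10^7 Pa = 83.78 MPa
shale: 2550 kg/m³ × 10 m/s² × 3760 m = 9.588×10^7 Pa = 95.88 MPa
Total = 11.83 + 83.78 + 95.88 = 191.50 MPa
Pore pressure P_p = 1000 kg/m³ × 10 m/s² × 7861 m = 7.861×10^7 Pa = 78.61 MPa
Effective stress σ' = σ_v − P_p = 191.5 − 78.61 = 112.89 MPa = 16373 psi

16000 psi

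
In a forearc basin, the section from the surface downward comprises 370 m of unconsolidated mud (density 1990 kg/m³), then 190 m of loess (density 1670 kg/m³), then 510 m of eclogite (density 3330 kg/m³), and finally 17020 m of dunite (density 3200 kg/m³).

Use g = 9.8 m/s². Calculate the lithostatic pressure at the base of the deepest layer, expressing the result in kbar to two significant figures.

unconsolidated mud: 1990 kg/m³ × 9.8 m/s² × 370 m = 7.216×10^6 Pa = 0.07216 kbar
loess: 1670 kg/m³ × 9.8 m/s² × 190 m = 3.110×10^6 Pa = 0.03110 kbar
eclogite: 3330 kg/m³ × 9.8 m/s² × 510 m = 1.664×10^7 Pa = 0.1664 kbar
dunite: 3200 kg/m³ × 9.8 m/s² × 17020 m = 5.337×10^8 Pa = 5.337 kbar
Total = 0.07216 + 0.03110 + 0.1664 + 5.337 = 5.6072 kbar

5.6 kbar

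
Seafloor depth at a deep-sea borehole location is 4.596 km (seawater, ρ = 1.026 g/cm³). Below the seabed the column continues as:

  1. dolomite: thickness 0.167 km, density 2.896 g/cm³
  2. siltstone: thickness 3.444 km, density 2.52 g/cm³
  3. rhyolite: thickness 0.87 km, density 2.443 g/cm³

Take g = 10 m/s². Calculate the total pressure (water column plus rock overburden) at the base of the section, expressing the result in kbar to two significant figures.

1.6 kbar

seawater: 1026 kg/m³ × 10 m/s² × 4596 m = 4.715×10^7 Pa = 0.4715 kbar
dolomite: 2896 kg/m³ × 10 m/s² × 167 m = 4.836×10^6 Pa = 0.04836 kbar
siltstone: 2520 kg/m³ × 10 m/s² × 3444 m = 8.679×10^7 Pa = 0.8679 kbar
rhyolite: 2443 kg/m³ × 10 m/s² × 870 m = 2.125×10^7 Pa = 0.2125 kbar
Total = 0.4715 + 0.04836 + 0.8679 + 0.2125 = 1.6003 kbar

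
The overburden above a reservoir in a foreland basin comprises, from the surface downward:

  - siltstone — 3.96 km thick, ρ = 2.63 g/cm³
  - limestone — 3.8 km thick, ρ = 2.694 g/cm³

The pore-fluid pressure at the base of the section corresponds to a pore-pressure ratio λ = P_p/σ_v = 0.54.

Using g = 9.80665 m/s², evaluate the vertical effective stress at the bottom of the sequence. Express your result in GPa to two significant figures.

0.093 GPa

Overburden (lithostatic) stress σ_v:
siltstone: 2630 kg/m³ × 9.80665 m/s² × 3960 m = 1.021×10^8 Pa = 102.1 MPa
limestone: 2694 kg/m³ × 9.80665 m/s² × 3800 m = 1.004×10^8 Pa = 100.4 MPa
Total = 102.1 + 100.4 = 202.53 MPa
Pore pressure P_p = λ·σ_v = 0.54 × 202.5 MPa = 109.4 MPa
Effective stress σ' = σ_v − P_p = 202.5 − 109.4 = 93.162 MPa = 0.093162 GPa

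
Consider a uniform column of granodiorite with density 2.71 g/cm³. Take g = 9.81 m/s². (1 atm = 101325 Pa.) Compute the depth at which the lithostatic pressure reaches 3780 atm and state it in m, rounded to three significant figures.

h = P/(ρg) = 3780 atm / (2710 kg/m³ × 9.81 m/s²) = 3.830×10^8 Pa / 26585 Pa/m = 14407 m

14400 m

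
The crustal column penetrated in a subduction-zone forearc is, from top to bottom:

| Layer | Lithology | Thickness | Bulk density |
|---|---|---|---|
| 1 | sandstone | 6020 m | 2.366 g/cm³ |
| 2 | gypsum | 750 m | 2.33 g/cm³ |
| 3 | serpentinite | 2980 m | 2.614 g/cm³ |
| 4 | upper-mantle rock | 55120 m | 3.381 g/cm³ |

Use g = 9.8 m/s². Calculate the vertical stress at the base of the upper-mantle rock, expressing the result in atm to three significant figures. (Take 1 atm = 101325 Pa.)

sandstone: 2366 kg/m³ × 9.8 m/s² × 6020 m = 1.396×10^8 Pa = 1378 atm
gypsum: 2330 kg/m³ × 9.8 m/s² × 750 m = 1.713×10^7 Pa = 169.0 atm
serpentinite: 2614 kg/m³ × 9.8 m/s² × 2980 m = 7.634×10^7 Pa = 753.4 atm
upper-mantle rock: 3381 kg/m³ × 9.8 m/s² × 55120 m = 1.826×10^9 Pa = 18025 atm
Total = 1378 + 169.0 + 753.4 + 18025 = 20325 atm

20300 atm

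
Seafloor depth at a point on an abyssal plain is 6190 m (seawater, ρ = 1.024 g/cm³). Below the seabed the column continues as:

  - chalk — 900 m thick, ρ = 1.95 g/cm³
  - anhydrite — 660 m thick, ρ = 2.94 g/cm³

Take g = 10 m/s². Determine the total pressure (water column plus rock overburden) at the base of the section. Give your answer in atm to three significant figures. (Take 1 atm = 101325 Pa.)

990 atm

seawater: 1024 kg/m³ × 10 m/s² × 6190 m = 6.339×10^7 Pa = 625.6 atm
chalk: 1950 kg/m³ × 10 m/s² × 900 m = 1.755×10^7 Pa = 173.2 atm
anhydrite: 2940 kg/m³ × 10 m/s² × 660 m = 1.940×10^7 Pa = 191.5 atm
Total = 625.6 + 173.2 + 191.5 = 990.27 atm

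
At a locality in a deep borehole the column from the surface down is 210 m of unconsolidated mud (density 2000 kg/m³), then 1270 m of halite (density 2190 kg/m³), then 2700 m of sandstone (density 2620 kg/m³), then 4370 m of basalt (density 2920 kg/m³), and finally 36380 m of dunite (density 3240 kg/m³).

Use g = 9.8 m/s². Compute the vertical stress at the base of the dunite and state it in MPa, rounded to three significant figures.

1380 MPa

unconsolidated mud: 2000 kg/m³ × 9.8 m/s² × 210 m = 4.116×10^6 Pa = 4.116 MPa
halite: 2190 kg/m³ × 9.8 m/s² × 1270 m = 2.726×10^7 Pa = 27.26 MPa
sandstone: 2620 kg/m³ × 9.8 m/s² × 2700 m = 6.933×10^7 Pa = 69.33 MPa
basalt: 2920 kg/m³ × 9.8 m/s² × 4370 m = 1.251×10^8 Pa = 125.1 MPa
dunite: 3240 kg/m³ × 9.8 m/s² × 36380 m = 1.155×10^9 Pa = 1155 MPa
Total = 4.116 + 27.26 + 69.33 + 125.1 + 1155 = 1380.9 MPa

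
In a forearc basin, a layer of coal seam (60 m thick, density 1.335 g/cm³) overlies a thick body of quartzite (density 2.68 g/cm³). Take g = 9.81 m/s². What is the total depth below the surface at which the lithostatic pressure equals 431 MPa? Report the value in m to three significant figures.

Pressure at base of upper layers: 1335×9.81×60 = 7.858×10^5 Pa = 0.7858 MPa
Remaining pressure to be supplied by quartzite: 4.310×10^8 − 7.858×10^5 = 4.302×10^8 Pa
Additional depth in quartzite = 4.302×10^8 Pa / (2680 kg/m³ × 9.81 m/s²) = 16364 m
Total depth = 60 m + 16364 m = 16424 m

16400 m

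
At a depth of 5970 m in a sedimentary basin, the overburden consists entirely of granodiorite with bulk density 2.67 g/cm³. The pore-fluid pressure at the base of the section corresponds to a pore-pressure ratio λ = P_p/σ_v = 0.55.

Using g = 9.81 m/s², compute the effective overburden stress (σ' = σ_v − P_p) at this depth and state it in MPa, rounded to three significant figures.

Overburden (lithostatic) stress σ_v:
granodiorite: 2670 kg/m³ × 9.81 m/s² × 5970 m = 1.564×10^8 Pa = 156.4 MPa
Pore pressure P_p = λ·σ_v = 0.55 × 156.4 MPa = 86.00 MPa
Effective stress σ' = σ_v − P_p = 156.4 − 86.00 = 70.367 MPa

70.4 MPa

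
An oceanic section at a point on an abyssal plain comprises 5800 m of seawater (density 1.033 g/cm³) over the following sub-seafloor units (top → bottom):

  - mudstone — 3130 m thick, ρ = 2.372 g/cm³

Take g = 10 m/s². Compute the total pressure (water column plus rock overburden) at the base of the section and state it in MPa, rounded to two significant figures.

130 MPa

seawater: 1033 kg/m³ × 10 m/s² × 5800 m = 5.991×10^7 Pa = 59.91 MPa
mudstone: 2372 kg/m³ × 10 m/s² × 3130 m = 7.424×10^7 Pa = 74.24 MPa
Total = 59.91 + 74.24 = 134.16 MPa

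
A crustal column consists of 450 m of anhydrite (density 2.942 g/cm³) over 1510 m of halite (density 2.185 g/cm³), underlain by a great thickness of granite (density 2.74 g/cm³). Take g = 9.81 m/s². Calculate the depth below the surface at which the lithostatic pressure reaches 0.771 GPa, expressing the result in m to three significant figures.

29000 m

Pressure at base of upper layers: 2942×9.81×450 + 2185×9.81×1510 = 4.535×10^7 Pa = 0.04535 GPa
Remaining pressure to be supplied by granite: 7.710×10^8 − 4.535×10^7 = 7.256×10^8 Pa
Additional depth in granite = 7.256×10^8 Pa / (2740 kg/m³ × 9.81 m/s²) = 26996 m
Total depth = 1960 m + 26996 m = 28956 m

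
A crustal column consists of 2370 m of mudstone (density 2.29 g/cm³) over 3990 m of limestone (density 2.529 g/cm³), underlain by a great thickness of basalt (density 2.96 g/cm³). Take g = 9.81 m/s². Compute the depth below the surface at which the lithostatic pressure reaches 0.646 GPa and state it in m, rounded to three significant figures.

Pressure at base of upper layers: 2290×9.81×2370 + 2529×9.81×3990 = 1.522×10^8 Pa = 0.1522 GPa
Remaining pressure to be supplied by basalt: 6.460×10^8 − 1.522×10^8 = 4.938×10^8 Pa
Additional depth in basalt = 4.938×10^8 Pa / (2960 kg/m³ × 9.81 m/s²) = 17004 m
Total depth = 6360 m + 17004 m = 23364 m

23400 m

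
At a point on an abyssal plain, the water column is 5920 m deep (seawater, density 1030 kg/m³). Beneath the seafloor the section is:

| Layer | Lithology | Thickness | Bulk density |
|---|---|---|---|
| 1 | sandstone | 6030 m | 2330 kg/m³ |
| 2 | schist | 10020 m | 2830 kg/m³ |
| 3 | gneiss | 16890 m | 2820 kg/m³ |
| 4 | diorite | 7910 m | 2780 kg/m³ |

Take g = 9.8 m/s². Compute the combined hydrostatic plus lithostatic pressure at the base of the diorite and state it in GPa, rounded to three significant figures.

1.16 GPa

seawater: 1030 kg/m³ × 9.8 m/s² × 5920 m = 5.976×10^7 Pa = 0.05976 GPa
sandstone: 2330 kg/m³ × 9.8 m/s² × 6030 m = 1.377×10^8 Pa = 0.1377 GPa
schist: 2830 kg/m³ × 9.8 m/s² × 10020 m = 2.779×10^8 Pa = 0.2779 GPa
gneiss: 2820 kg/m³ × 9.8 m/s² × 16890 m = 4.668×10^8 Pa = 0.4668 GPa
diorite: 2780 kg/m³ × 9.8 m/s² × 7910 m = 2.155×10^8 Pa = 0.2155 GPa
Total = 0.05976 + 0.1377 + 0.2779 + 0.4668 + 0.2155 = 1.1576 GPa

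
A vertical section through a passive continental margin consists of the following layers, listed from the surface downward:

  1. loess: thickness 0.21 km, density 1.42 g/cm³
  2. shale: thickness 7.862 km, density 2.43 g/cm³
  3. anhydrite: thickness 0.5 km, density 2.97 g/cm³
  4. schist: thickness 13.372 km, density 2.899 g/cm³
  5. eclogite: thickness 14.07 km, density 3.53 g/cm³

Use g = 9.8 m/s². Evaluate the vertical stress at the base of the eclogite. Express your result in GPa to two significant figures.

loess: 1420 kg/m³ × 9.8 m/s² × 210 m = 2.922×10^6 Pa = 2.922×10^-3 GPa
shale: 2430 kg/m³ × 9.8 m/s² × 7862 m = 1.872×10^8 Pa = 0.1872 GPa
anhydrite: 2970 kg/m³ × 9.8 m/s² × 500 m = 1.455×10^7 Pa = 0.01455 GPa
schist: 2899 kg/m³ × 9.8 m/s² × 13372 m = 3.799×10^8 Pa = 0.3799 GPa
eclogite: 3530 kg/m³ × 9.8 m/s² × 14070 m = 4.867×10^8 Pa = 0.4867 GPa
Total = 2.922×10^-3 + 0.1872 + 0.01455 + 0.3799 + 0.4867 = 1.0713 GPa

1.1 GPa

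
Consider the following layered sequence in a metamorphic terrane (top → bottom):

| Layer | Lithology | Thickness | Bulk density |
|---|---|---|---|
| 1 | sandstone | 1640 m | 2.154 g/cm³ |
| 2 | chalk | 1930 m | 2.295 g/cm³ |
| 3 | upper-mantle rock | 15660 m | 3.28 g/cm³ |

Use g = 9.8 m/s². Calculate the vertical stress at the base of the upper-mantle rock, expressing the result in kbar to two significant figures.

5.8 kbar

sandstone: 2154 kg/m³ × 9.8 m/s² × 1640 m = 3.462×10^7 Pa = 0.3462 kbar
chalk: 2295 kg/m³ × 9.8 m/s² × 1930 m = 4.341×10^7 Pa = 0.4341 kbar
upper-mantle rock: 3280 kg/m³ × 9.8 m/s² × 15660 m = 5.034×10^8 Pa = 5.034 kbar
Total = 0.3462 + 0.4341 + 5.034 = 5.8140 kbar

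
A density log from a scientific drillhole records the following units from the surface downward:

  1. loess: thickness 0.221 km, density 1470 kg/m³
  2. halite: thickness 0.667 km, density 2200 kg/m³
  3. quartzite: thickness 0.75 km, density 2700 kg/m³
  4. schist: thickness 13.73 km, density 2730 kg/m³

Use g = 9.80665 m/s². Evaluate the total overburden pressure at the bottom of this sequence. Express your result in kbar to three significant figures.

4.05 kbar

loess: 1470 kg/m³ × 9.80665 m/s² × 221 m = 3.186×10^6 Pa = 0.03186 kbar
halite: 2200 kg/m³ × 9.80665 m/s² × 667 m = 1.439×10^7 Pa = 0.1439 kbar
quartzite: 2700 kg/m³ × 9.80665 m/s² × 750 m = 1.986×10^7 Pa = 0.1986 kbar
schist: 2730 kg/m³ × 9.80665 m/s² × 13730 m = 3.676×10^8 Pa = 3.676 kbar
Total = 0.03186 + 0.1439 + 0.1986 + 3.676 = 4.0502 kbar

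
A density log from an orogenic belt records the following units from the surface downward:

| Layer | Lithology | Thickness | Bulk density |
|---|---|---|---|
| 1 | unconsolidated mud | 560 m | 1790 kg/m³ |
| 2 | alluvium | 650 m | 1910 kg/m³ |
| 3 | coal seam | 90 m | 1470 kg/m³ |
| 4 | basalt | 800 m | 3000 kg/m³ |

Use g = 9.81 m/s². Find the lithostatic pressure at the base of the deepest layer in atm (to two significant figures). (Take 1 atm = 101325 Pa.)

unconsolidated mud: 1790 kg/m³ × 9.81 m/s² × 560 m = 9.834×10^6 Pa = 97.05 atm
alluvium: 1910 kg/m³ × 9.81 m/s² × 650 m = 1.218×10^7 Pa = 120.2 atm
coal seam: 1470 kg/m³ × 9.81 m/s² × 90 m = 1.298×10^6 Pa = 12.81 atm
basalt: 3000 kg/m³ × 9.81 m/s² × 800 m = 2.354×10^7 Pa = 232.4 atm
Total = 97.05 + 120.2 + 12.81 + 232.4 = 462.42 atm

460 atm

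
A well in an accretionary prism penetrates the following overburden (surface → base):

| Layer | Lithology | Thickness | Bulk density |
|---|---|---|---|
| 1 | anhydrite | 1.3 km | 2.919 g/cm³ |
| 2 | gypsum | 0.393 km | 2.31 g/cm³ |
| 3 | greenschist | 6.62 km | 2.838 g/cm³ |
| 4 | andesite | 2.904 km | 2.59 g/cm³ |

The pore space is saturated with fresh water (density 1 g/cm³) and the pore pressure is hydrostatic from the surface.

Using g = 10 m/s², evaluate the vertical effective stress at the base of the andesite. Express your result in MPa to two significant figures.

200 MPa

Overburden (lithostatic) stress σ_v:
anhydrite: 2919 kg/m³ × 10 m/s² × 1300 m = 3.795×10^7 Pa = 37.95 MPa
gypsum: 2310 kg/m³ × 10 m/s² × 393 m = 9.078×10^6 Pa = 9.078 MPa
greenschist: 2838 kg/m³ × 10 m/s² × 6620 m = 1.879×10^8 Pa = 187.9 MPa
andesite: 2590 kg/m³ × 10 m/s² × 2904 m = 7.521×10^7 Pa = 75.21 MPa
Total = 37.95 + 9.078 + 187.9 + 75.21 = 310.11 MPa
Pore pressure P_p = 1000 kg/m³ × 10 m/s² × 11217 m = 1.122×10^8 Pa = 112.2 MPa
Effective stress σ' = σ_v − P_p = 310.1 − 112.2 = 197.94 MPa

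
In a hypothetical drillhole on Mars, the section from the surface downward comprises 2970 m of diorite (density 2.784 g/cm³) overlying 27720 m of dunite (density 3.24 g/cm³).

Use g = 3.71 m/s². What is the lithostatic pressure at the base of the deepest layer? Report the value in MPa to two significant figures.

360 MPa

diorite: 2784 kg/m³ × 3.71 m/s² × 2970 m = 3.068×10^7 Pa = 30.68 MPa
dunite: 3240 kg/m³ × 3.71 m/s² × 27720 m = 3.332×10^8 Pa = 333.2 MPa
Total = 30.68 + 333.2 = 363.88 MPa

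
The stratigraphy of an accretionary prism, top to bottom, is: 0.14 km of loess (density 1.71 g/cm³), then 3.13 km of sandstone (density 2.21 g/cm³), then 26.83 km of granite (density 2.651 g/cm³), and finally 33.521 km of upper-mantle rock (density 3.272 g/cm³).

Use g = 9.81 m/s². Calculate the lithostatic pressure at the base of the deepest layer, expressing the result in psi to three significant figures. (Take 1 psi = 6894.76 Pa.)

loess: 1710 kg/m³ × 9.81 m/s² × 140 m = 2.349×10^6 Pa = 340.6 psi
sandstone: 2210 kg/m³ × 9.81 m/s² × 3130 m = 6.786×10^7 Pa = 9842 psi
granite: 2651 kg/m³ × 9.81 m/s² × 26830 m = 6.977×10^8 Pa = 1.012×10^5 psi
upper-mantle rock: 3272 kg/m³ × 9.81 m/s² × 33521 m = 1.076×10^9 Pa = 1.561×10^5 psi
Total = 340.6 + 9842 + 1.012×10^5 + 1.561×10^5 = 2.6744×10^5 psi

267000 psi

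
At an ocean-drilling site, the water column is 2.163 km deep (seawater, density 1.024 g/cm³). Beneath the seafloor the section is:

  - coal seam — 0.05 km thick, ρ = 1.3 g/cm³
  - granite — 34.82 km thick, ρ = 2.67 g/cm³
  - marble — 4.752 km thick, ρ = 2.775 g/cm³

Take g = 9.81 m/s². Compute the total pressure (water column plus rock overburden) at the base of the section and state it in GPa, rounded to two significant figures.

seawater: 1024 kg/m³ × 9.81 m/s² × 2163 m = 2.173×10^7 Pa = 0.02173 GPa
coal seam: 1300 kg/m³ × 9.81 m/s² × 50 m = 6.377×10^5 Pa = 6.377×10^-4 GPa
granite: 2670 kg/m³ × 9.81 m/s² × 34820 m = 9.120×10^8 Pa = 0.9120 GPa
marble: 2775 kg/m³ × 9.81 m/s² × 4752 m = 1.294×10^8 Pa = 0.1294 GPa
Total = 0.02173 + 6.377×10^-4 + 0.9120 + 0.1294 = 1.0638 GPa

1.1 GPa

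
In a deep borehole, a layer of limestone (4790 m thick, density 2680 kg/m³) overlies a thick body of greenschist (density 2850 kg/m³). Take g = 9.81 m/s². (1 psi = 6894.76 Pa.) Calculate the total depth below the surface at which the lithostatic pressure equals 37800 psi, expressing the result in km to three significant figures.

9.61 km

Pressure at base of upper layers: 2680×9.81×4790 = 1.259×10^8 Pa = 18265 psi
Remaining pressure to be supplied by greenschist: 2.606×10^8 − 1.259×10^8 = 1.347×10^8 Pa
Additional depth in greenschist = 1.347×10^8 Pa / (2850 kg/m³ × 9.81 m/s²) = 4817.5 m
Total depth = 4790 m + 4817.5 m = 9607.5 m
= 9.6075 km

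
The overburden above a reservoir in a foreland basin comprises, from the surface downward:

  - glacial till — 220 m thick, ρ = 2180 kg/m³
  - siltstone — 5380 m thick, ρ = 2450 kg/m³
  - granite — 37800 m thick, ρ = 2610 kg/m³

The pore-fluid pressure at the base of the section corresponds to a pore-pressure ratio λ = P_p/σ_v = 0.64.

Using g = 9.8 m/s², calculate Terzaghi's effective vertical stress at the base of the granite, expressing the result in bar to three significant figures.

Overburden (lithostatic) stress σ_v:
glacial till: 2180 kg/m³ × 9.8 m/s² × 220 m = 4.700×10^6 Pa = 4.700 MPa
siltstone: 2450 kg/m³ × 9.8 m/s² × 5380 m = 1.292×10^8 Pa = 129.2 MPa
granite: 2610 kg/m³ × 9.8 m/s² × 37800 m = 9.668×10^8 Pa = 966.8 MPa
Total = 4.700 + 129.2 + 966.8 = 1100.7 MPa
Pore pressure P_p = λ·σ_v = 0.64 × 1101 MPa = 704.5 MPa
Effective stress σ' = σ_v − P_p = 1101 − 704.5 = 396.26 MPa = 3962.6 bar

3960 bar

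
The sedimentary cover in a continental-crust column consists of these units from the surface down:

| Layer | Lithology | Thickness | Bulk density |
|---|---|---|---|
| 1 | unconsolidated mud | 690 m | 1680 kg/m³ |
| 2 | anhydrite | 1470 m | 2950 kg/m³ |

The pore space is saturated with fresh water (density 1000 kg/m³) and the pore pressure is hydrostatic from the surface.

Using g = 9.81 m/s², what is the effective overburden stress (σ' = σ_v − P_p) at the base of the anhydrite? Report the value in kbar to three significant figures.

Overburden (lithostatic) stress σ_v:
unconsolidated mud: 1680 kg/m³ × 9.81 m/s² × 690 m = 1.137×10^7 Pa = 11.37 MPa
anhydrite: 2950 kg/m³ × 9.81 m/s² × 1470 m = 4.254×10^7 Pa = 42.54 MPa
Total = 11.37 + 42.54 = 53.913 MPa
Pore pressure P_p = 1000 kg/m³ × 9.81 m/s² × 2160 m = 2.119×10^7 Pa = 21.19 MPa
Effective stress σ' = σ_v − P_p = 53.91 − 21.19 = 32.723 MPa = 0.32723 kbar

0.327 kbar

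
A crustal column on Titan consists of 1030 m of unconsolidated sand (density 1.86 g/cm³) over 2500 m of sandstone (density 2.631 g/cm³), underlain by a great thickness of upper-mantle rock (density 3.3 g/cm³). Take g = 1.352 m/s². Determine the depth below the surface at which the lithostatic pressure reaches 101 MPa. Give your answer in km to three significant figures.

23.6 km

Pressure at base of upper layers: 1860×1.352×1030 + 2631×1.352×2500 = 1.148×10^7 Pa = 11.48 MPa
Remaining pressure to be supplied by upper-mantle rock: 1.010×10^8 − 1.148×10^7 = 8.952×10^7 Pa
Additional depth in upper-mantle rock = 8.952×10^7 Pa / (3300 kg/m³ × 1.352 m/s²) = 20064 m
Total depth = 3530 m + 20064 m = 23594 m
= 23.594 km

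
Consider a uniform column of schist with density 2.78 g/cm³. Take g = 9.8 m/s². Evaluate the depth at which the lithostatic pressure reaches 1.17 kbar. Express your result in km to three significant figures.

4.29 km

h = P/(ρg) = 1.17 kbar / (2780 kg/m³ × 9.8 m/s²) = 1.170×10^8 Pa / 27244 Pa/m = 4294.5 m
= 4.2945 km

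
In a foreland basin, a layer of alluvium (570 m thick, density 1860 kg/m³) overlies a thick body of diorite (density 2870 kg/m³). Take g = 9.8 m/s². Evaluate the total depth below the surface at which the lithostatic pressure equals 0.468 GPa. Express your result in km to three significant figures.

16.8 km

Pressure at base of upper layers: 1860×9.8×570 = 1.039×10^7 Pa = 0.01039 GPa
Remaining pressure to be supplied by diorite: 4.680×10^8 − 1.039×10^7 = 4.576×10^8 Pa
Additional depth in diorite = 4.576×10^8 Pa / (2870 kg/m³ × 9.8 m/s²) = 16270 m
Total depth = 570 m + 16270 m = 16840 m
= 16.840 km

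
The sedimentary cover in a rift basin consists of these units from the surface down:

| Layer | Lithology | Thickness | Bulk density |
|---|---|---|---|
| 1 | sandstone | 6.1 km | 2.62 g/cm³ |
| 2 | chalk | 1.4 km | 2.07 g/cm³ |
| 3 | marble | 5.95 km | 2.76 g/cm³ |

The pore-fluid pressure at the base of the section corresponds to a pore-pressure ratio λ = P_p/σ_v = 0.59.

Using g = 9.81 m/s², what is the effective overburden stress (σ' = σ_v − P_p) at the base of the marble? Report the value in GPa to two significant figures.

Overburden (lithostatic) stress σ_v:
sandstone: 2620 kg/m³ × 9.81 m/s² × 6100 m = 1.568×10^8 Pa = 156.8 MPa
chalk: 2070 kg/m³ × 9.81 m/s² × 1400 m = 2.843×10^7 Pa = 28.43 MPa
marble: 2760 kg/m³ × 9.81 m/s² × 5950 m = 1.611×10^8 Pa = 161.1 MPa
Total = 156.8 + 28.43 + 161.1 = 346.31 MPa
Pore pressure P_p = λ·σ_v = 0.59 × 346.3 MPa = 204.3 MPa
Effective stress σ' = σ_v − P_p = 346.3 − 204.3 = 141.99 MPa = 0.14199 GPa

0.14 GPa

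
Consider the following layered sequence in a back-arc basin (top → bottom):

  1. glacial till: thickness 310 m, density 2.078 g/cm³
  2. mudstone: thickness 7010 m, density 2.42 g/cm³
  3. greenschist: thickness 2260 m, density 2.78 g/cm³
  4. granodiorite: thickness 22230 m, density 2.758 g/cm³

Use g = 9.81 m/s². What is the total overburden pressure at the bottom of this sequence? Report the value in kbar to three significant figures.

8.36 kbar

glacial till: 2078 kg/m³ × 9.81 m/s² × 310 m = 6.319×10^6 Pa = 0.06319 kbar
mudstone: 2420 kg/m³ × 9.81 m/s² × 7010 m = 1.664×10^8 Pa = 1.664 kbar
greenschist: 2780 kg/m³ × 9.81 m/s² × 2260 m = 6.163×10^7 Pa = 0.6163 kbar
granodiorite: 2758 kg/m³ × 9.81 m/s² × 22230 m = 6.015×10^8 Pa = 6.015 kbar
Total = 0.06319 + 1.664 + 0.6163 + 6.015 = 8.3583 kbar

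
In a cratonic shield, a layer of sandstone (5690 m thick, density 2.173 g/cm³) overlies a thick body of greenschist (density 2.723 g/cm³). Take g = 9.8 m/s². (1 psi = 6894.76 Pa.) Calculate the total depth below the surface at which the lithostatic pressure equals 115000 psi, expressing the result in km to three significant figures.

Pressure at base of upper layers: 2173×9.8×5690 = 1.212×10^8 Pa = 17574 psi
Remaining pressure to be supplied by greenschist: 7.929×10^8 − 1.212×10^8 = 6.717×10^8 Pa
Additional depth in greenschist = 6.717×10^8 Pa / (2723 kg/m³ × 9.8 m/s²) = 25172 m
Total depth = 5690 m + 25172 m = 30862 m
= 30.862 km

30.9 km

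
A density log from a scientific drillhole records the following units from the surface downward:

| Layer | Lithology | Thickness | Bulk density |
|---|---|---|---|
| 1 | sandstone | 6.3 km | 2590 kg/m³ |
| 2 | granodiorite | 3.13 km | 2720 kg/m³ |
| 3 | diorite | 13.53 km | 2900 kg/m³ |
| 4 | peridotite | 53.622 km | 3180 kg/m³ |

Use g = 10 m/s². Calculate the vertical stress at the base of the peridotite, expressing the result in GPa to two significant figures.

sandstone: 2590 kg/m³ × 10 m/s² × 6300 m = 1.632×10^8 Pa = 0.1632 GPa
granodiorite: 2720 kg/m³ × 10 m/s² × 3130 m = 8.514×10^7 Pa = 0.08514 GPa
diorite: 2900 kg/m³ × 10 m/s² × 13530 m = 3.924×10^8 Pa = 0.3924 GPa
peridotite: 3180 kg/m³ × 10 m/s² × 53622 m = 1.705×10^9 Pa = 1.705 GPa
Total = 0.1632 + 0.08514 + 0.3924 + 1.705 = 2.3459 GPa

2.3 GPa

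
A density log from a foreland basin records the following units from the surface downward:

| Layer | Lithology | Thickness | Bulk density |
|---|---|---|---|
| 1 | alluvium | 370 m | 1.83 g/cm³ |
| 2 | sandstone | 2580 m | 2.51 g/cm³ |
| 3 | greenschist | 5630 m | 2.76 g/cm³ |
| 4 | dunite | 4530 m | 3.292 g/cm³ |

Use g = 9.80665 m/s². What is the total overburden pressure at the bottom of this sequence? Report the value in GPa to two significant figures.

alluvium: 1830 kg/m³ × 9.80665 m/s² × 370 m = 6.640×10^6 Pa = 6.640×10^-3 GPa
sandstone: 2510 kg/m³ × 9.80665 m/s² × 2580 m = 6.351×10^7 Pa = 0.06351 GPa
greenschist: 2760 kg/m³ × 9.80665 m/s² × 5630 m = 1.524×10^8 Pa = 0.1524 GPa
dunite: 3292 kg/m³ × 9.80665 m/s² × 4530 m = 1.462×10^8 Pa = 0.1462 GPa
Total = 6.640×10^-3 + 0.06351 + 0.1524 + 0.1462 = 0.36877 GPa

0.37 GPa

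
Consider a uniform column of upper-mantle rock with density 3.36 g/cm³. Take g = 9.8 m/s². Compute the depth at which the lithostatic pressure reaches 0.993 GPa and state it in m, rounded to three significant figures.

30200 m

h = P/(ρg) = 0.993 GPa / (3360 kg/m³ × 9.8 m/s²) = 9.930×10^8 Pa / 32928 Pa/m = 30157 m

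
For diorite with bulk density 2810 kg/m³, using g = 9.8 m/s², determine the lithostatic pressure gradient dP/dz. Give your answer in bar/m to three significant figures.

dP/dz = ρg = 2810 kg/m³ × 9.8 m/s² = 27538 Pa/m
= 27538 Pa/m × (1 bar/m / 1.0000×10^5 Pa/m) = 0.27538 bar/m

0.275 bar/m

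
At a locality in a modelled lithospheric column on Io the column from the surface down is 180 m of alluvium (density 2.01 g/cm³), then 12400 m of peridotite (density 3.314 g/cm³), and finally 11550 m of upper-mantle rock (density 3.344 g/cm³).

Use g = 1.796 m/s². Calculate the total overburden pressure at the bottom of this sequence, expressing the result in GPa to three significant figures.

0.144 GPa

alluvium: 2010 kg/m³ × 1.796 m/s² × 180 m = 6.498×10^5 Pa = 6.498×10^-4 GPa
peridotite: 3314 kg/m³ × 1.796 m/s² × 12400 m = 7.380×10^7 Pa = 0.07380 GPa
upper-mantle rock: 3344 kg/m³ × 1.796 m/s² × 11550 m = 6.937×10^7 Pa = 0.06937 GPa
Total = 6.498×10^-4 + 0.07380 + 0.06937 = 0.14382 GPa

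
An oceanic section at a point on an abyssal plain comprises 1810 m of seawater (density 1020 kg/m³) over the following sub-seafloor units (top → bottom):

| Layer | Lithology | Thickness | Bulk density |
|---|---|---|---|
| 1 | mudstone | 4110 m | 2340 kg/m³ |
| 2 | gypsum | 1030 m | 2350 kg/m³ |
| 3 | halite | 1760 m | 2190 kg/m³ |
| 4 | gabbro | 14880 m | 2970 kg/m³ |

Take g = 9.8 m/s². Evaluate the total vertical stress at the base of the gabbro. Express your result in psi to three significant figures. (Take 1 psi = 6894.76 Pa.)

seawater: 1020 kg/m³ × 9.8 m/s² × 1810 m = 1.809×10^7 Pa = 2624 psi
mudstone: 2340 kg/m³ × 9.8 m/s² × 4110 m = 9.425×10^7 Pa = 13670 psi
gypsum: 2350 kg/m³ × 9.8 m/s² × 1030 m = 2.372×10^7 Pa = 3440 psi
halite: 2190 kg/m³ × 9.8 m/s² × 1760 m = 3.777×10^7 Pa = 5479 psi
gabbro: 2970 kg/m³ × 9.8 m/s² × 14880 m = 4.331×10^8 Pa = 62815 psi
Total = 2624 + 13670 + 3440 + 5479 + 62815 = 88028 psi

88000 psi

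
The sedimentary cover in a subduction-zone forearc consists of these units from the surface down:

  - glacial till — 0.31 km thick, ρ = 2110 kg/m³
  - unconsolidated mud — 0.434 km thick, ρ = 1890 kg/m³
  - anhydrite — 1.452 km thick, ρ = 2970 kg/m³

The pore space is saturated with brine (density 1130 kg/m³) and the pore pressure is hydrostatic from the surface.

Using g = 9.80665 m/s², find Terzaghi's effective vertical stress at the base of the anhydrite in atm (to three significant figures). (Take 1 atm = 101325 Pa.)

Overburden (lithostatic) stress σ_v:
glacial till: 2110 kg/m³ × 9.80665 m/s² × 310 m = 6.415×10^6 Pa = 6.415 MPa
unconsolidated mud: 1890 kg/m³ × 9.80665 m/s² × 434 m = 8.044×10^6 Pa = 8.044 MPa
anhydrite: 2970 kg/m³ × 9.80665 m/s² × 1452 m = 4.229×10^7 Pa = 42.29 MPa
Total = 6.415 + 8.044 + 42.29 = 56.749 MPa
Pore pressure P_p = 1130 kg/m³ × 9.80665 m/s² × 2196 m = 2.434×10^7 Pa = 24.34 MPa
Effective stress σ' = σ_v − P_p = 56.75 − 24.34 = 32.414 MPa = 319.90 atm

320 atm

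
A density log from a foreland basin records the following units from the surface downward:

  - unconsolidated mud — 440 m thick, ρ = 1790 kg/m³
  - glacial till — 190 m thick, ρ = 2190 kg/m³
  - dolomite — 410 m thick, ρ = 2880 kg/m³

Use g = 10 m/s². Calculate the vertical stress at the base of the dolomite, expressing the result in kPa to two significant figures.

unconsolidated mud: 1790 kg/m³ × 10 m/s² × 440 m = 7.876×10^6 Pa = 7876 kPa
glacial till: 2190 kg/m³ × 10 m/s² × 190 m = 4.161×10^6 Pa = 4161 kPa
dolomite: 2880 kg/m³ × 10 m/s² × 410 m = 1.181×10^7 Pa = 11808 kPa
Total = 7876 + 4161 + 11808 = 23845 kPa

24000 kPa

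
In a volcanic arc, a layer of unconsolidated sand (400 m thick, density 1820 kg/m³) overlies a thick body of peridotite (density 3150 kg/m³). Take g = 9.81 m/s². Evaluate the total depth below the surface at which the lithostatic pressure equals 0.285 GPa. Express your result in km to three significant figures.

Pressure at base of upper layers: 1820×9.81×400 = 7.142×10^6 Pa = 7.142×10^-3 GPa
Remaining pressure to be supplied by peridotite: 2.850×10^8 − 7.142×10^6 = 2.779×10^8 Pa
Additional depth in peridotite = 2.779×10^8 Pa / (3150 kg/m³ × 9.81 m/s²) = 8991.7 m
Total depth = 400 m + 8991.7 m = 9391.7 m
= 9.3917 km

9.39 km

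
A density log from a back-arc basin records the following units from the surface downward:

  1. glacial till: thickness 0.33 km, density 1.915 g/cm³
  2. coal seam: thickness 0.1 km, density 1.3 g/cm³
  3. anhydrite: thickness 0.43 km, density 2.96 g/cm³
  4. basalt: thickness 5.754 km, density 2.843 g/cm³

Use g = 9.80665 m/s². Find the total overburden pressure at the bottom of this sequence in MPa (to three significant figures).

glacial till: 1915 kg/m³ × 9.80665 m/s² × 330 m = 6.197×10^6 Pa = 6.197 MPa
coal seam: 1300 kg/m³ × 9.80665 m/s² × 100 m = 1.275×10^6 Pa = 1.275 MPa
anhydrite: 2960 kg/m³ × 9.80665 m/s² × 430 m = 1.248×10^7 Pa = 12.48 MPa
basalt: 2843 kg/m³ × 9.80665 m/s² × 5754 m = 1.604×10^8 Pa = 160.4 MPa
Total = 6.197 + 1.275 + 12.48 + 160.4 = 180.38 MPa

180 MPa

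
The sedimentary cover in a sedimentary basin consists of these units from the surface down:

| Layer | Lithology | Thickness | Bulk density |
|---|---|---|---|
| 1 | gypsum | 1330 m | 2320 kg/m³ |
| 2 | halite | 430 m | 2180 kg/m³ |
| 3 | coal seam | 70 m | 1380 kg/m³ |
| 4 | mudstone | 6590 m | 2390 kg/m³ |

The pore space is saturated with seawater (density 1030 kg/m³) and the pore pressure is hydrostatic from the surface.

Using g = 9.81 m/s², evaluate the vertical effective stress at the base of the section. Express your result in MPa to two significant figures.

110 MPa

Overburden (lithostatic) stress σ_v:
gypsum: 2320 kg/m³ × 9.81 m/s² × 1330 m = 3.027×10^7 Pa = 30.27 MPa
halite: 2180 kg/m³ × 9.81 m/s² × 430 m = 9.196×10^6 Pa = 9.196 MPa
coal seam: 1380 kg/m³ × 9.81 m/s² × 70 m = 9.476×10^5 Pa = 0.9476 MPa
mudstone: 2390 kg/m³ × 9.81 m/s² × 6590 m = 1.545×10^8 Pa = 154.5 MPa
Total = 30.27 + 9.196 + 0.9476 + 154.5 = 194.92 MPa
Pore pressure P_p = 1030 kg/m³ × 9.81 m/s² × 8420 m = 8.508×10^7 Pa = 85.08 MPa
Effective stress σ' = σ_v − P_p = 194.9 − 85.08 = 109.84 MPa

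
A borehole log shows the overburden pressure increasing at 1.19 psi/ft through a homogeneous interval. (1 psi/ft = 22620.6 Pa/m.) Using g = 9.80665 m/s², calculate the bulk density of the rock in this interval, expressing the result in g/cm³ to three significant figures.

2.74 g/cm³

ρ = (dP/dz)/g = 1.19 psi/ft / 9.80665 m/s² = 26919 Pa/m / 9.80665 m/s² = 2744.9 kg/m³
= 2.745 g/cm³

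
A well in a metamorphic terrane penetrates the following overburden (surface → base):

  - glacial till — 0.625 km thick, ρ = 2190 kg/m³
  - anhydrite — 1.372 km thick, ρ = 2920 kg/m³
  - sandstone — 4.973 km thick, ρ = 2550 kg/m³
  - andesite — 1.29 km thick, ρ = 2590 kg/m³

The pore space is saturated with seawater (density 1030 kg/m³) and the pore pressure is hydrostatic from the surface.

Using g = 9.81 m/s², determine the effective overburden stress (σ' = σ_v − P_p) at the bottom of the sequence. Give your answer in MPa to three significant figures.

126 MPa

Overburden (lithostatic) stress σ_v:
glacial till: 2190 kg/m³ × 9.81 m/s² × 625 m = 1.343×10^7 Pa = 13.43 MPa
anhydrite: 2920 kg/m³ × 9.81 m/s² × 1372 m = 3.930×10^7 Pa = 39.30 MPa
sandstone: 2550 kg/m³ × 9.81 m/s² × 4973 m = 1.244×10^8 Pa = 124.4 MPa
andesite: 2590 kg/m³ × 9.81 m/s² × 1290 m = 3.278×10^7 Pa = 32.78 MPa
Total = 13.43 + 39.30 + 124.4 + 32.78 = 209.91 MPa
Pore pressure P_p = 1030 kg/m³ × 9.81 m/s² × 8260 m = 8.346×10^7 Pa = 83.46 MPa
Effective stress σ' = σ_v − P_p = 209.9 − 83.46 = 126.45 MPa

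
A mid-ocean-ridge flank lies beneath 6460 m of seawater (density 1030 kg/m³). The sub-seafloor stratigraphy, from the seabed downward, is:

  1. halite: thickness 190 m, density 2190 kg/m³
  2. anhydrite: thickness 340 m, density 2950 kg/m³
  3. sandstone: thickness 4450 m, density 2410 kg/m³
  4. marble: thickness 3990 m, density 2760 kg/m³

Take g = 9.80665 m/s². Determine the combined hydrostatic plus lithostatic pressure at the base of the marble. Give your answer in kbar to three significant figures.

seawater: 1030 kg/m³ × 9.80665 m/s² × 6460 m = 6.525×10^7 Pa = 0.6525 kbar
halite: 2190 kg/m³ × 9.80665 m/s² × 190 m = 4.081×10^6 Pa = 0.04081 kbar
anhydrite: 2950 kg/m³ × 9.80665 m/s² × 340 m = 9.836×10^6 Pa = 0.09836 kbar
sandstone: 2410 kg/m³ × 9.80665 m/s² × 4450 m = 1.052×10^8 Pa = 1.052 kbar
marble: 2760 kg/m³ × 9.80665 m/s² × 3990 m = 1.080×10^8 Pa = 1.080 kbar
Total = 0.6525 + 0.04081 + 0.09836 + 1.052 + 1.080 = 2.9233 kbar

2.92 kbar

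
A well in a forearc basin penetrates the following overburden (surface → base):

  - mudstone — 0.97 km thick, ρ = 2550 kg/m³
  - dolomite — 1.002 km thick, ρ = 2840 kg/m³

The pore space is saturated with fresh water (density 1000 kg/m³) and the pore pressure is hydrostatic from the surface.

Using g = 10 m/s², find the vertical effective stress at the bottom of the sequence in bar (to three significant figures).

335 bar

Overburden (lithostatic) stress σ_v:
mudstone: 2550 kg/m³ × 10 m/s² × 970 m = 2.474×10^7 Pa = 24.73 MPa
dolomite: 2840 kg/m³ × 10 m/s² × 1002 m = 2.846×10^7 Pa = 28.46 MPa
Total = 24.73 + 28.46 = 53.192 MPa
Pore pressure P_p = 1000 kg/m³ × 10 m/s² × 1972 m = 1.972×10^7 Pa = 19.72 MPa
Effective stress σ' = σ_v − P_p = 53.19 − 19.72 = 33.472 MPa = 334.72 bar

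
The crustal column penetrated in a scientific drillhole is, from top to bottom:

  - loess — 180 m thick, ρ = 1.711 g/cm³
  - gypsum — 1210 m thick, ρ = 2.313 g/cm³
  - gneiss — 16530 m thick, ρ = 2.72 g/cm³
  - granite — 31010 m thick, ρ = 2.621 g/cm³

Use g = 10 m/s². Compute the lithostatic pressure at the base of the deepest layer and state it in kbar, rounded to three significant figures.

loess: 1711 kg/m³ × 10 m/s² × 180 m = 3.080×10^6 Pa = 0.03080 kbar
gypsum: 2313 kg/m³ × 10 m/s² × 1210 m = 2.799×10^7 Pa = 0.2799 kbar
gneiss: 2720 kg/m³ × 10 m/s² × 16530 m = 4.496×10^8 Pa = 4.496 kbar
granite: 2621 kg/m³ × 10 m/s² × 31010 m = 8.128×10^8 Pa = 8.128 kbar
Total = 0.03080 + 0.2799 + 4.496 + 8.128 = 12.935 kbar

12.9 kbar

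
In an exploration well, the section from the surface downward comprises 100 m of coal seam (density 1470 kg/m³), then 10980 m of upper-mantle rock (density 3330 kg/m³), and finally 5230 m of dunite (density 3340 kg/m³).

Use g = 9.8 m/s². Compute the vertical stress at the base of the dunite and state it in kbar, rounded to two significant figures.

5.3 kbar

coal seam: 1470 kg/m³ × 9.8 m/s² × 100 m = 1.441×10^6 Pa = 0.01441 kbar
upper-mantle rock: 3330 kg/m³ × 9.8 m/s² × 10980 m = 3.583×10^8 Pa = 3.583 kbar
dunite: 3340 kg/m³ × 9.8 m/s² × 5230 m = 1.712×10^8 Pa = 1.712 kbar
Total = 0.01441 + 3.583 + 1.712 = 5.3095 kbar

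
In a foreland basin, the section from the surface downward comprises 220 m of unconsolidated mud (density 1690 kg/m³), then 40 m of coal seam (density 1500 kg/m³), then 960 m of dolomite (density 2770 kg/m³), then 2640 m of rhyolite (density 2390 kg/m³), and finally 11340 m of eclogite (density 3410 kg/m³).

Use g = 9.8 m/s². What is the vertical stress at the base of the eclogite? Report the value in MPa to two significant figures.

470 MPa

unconsolidated mud: 1690 kg/m³ × 9.8 m/s² × 220 m = 3.644×10^6 Pa = 3.644 MPa
coal seam: 1500 kg/m³ × 9.8 m/s² × 40 m = 5.880×10^5 Pa = 0.5880 MPa
dolomite: 2770 kg/m³ × 9.8 m/s² × 960 m = 2.606×10^7 Pa = 26.06 MPa
rhyolite: 2390 kg/m³ × 9.8 m/s² × 2640 m = 6.183×10^7 Pa = 61.83 MPa
eclogite: 3410 kg/m³ × 9.8 m/s² × 11340 m = 3.790×10^8 Pa = 379.0 MPa
Total = 3.644 + 0.5880 + 26.06 + 61.83 + 379.0 = 471.09 MPa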